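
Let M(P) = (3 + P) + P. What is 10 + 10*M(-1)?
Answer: 20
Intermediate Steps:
M(P) = 3 + 2*P
10 + 10*M(-1) = 10 + 10*(3 + 2*(-1)) = 10 + 10*(3 - 2) = 10 + 10*1 = 10 + 10 = 20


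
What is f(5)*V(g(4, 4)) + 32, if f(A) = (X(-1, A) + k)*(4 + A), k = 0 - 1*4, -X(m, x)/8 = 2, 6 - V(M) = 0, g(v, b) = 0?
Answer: -1048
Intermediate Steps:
V(M) = 6 (V(M) = 6 - 1*0 = 6 + 0 = 6)
X(m, x) = -16 (X(m, x) = -8*2 = -16)
k = -4 (k = 0 - 4 = -4)
f(A) = -80 - 20*A (f(A) = (-16 - 4)*(4 + A) = -20*(4 + A) = -80 - 20*A)
f(5)*V(g(4, 4)) + 32 = (-80 - 20*5)*6 + 32 = (-80 - 100)*6 + 32 = -180*6 + 32 = -1080 + 32 = -1048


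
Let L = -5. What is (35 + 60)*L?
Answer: -475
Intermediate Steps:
(35 + 60)*L = (35 + 60)*(-5) = 95*(-5) = -475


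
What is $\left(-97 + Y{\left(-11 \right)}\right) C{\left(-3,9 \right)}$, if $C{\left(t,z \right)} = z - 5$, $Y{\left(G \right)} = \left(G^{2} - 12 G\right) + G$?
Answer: $580$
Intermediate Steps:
$Y{\left(G \right)} = G^{2} - 11 G$
$C{\left(t,z \right)} = -5 + z$ ($C{\left(t,z \right)} = z - 5 = -5 + z$)
$\left(-97 + Y{\left(-11 \right)}\right) C{\left(-3,9 \right)} = \left(-97 - 11 \left(-11 - 11\right)\right) \left(-5 + 9\right) = \left(-97 - -242\right) 4 = \left(-97 + 242\right) 4 = 145 \cdot 4 = 580$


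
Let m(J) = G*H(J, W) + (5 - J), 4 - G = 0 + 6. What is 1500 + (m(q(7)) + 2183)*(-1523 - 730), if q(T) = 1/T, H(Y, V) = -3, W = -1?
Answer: -34588821/7 ≈ -4.9413e+6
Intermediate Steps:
G = -2 (G = 4 - (0 + 6) = 4 - 1*6 = 4 - 6 = -2)
q(T) = 1/T
m(J) = 11 - J (m(J) = -2*(-3) + (5 - J) = 6 + (5 - J) = 11 - J)
1500 + (m(q(7)) + 2183)*(-1523 - 730) = 1500 + ((11 - 1/7) + 2183)*(-1523 - 730) = 1500 + ((11 - 1*⅐) + 2183)*(-2253) = 1500 + ((11 - ⅐) + 2183)*(-2253) = 1500 + (76/7 + 2183)*(-2253) = 1500 + (15357/7)*(-2253) = 1500 - 34599321/7 = -34588821/7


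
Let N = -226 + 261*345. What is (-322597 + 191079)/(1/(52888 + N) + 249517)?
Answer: -9384269613/17803911260 ≈ -0.52709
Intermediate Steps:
N = 89819 (N = -226 + 90045 = 89819)
(-322597 + 191079)/(1/(52888 + N) + 249517) = (-322597 + 191079)/(1/(52888 + 89819) + 249517) = -131518/(1/142707 + 249517) = -131518/35607822520/142707 = -131518*142707/35607822520 = -9384269613/17803911260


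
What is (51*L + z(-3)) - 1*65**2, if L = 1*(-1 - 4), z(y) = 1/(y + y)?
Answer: -26881/6 ≈ -4480.2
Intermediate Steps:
z(y) = 1/(2*y)
L = -5 (L = 1*(-5) = -5)
(51*L + z(-3)) - 1*65**2 = (51*(-5) + (1/2)/(-3)) - 1*65**2 = (-255 + (1/2)*(-1/3)) - 1*4225 = (-255 - 1/6) - 4225 = -1531/6 - 4225 = -26881/6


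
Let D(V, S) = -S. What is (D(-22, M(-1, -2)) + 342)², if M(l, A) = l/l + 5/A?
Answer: 471969/4 ≈ 1.1799e+5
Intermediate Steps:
M(l, A) = 1 + 5/A
(D(-22, M(-1, -2)) + 342)² = (-(5 - 2)/(-2) + 342)² = (-(-1)*3/2 + 342)² = (-1*(-3/2) + 342)² = (3/2 + 342)² = (687/2)² = 471969/4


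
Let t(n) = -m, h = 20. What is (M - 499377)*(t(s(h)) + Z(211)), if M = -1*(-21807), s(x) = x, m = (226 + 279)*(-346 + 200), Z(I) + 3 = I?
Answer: -35310570660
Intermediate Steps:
Z(I) = -3 + I
m = -73730 (m = 505*(-146) = -73730)
t(n) = 73730 (t(n) = -1*(-73730) = 73730)
M = 21807
(M - 499377)*(t(s(h)) + Z(211)) = (21807 - 499377)*(73730 + (-3 + 211)) = -477570*(73730 + 208) = -477570*73938 = -35310570660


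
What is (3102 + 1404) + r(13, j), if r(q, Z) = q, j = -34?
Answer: 4519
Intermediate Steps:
(3102 + 1404) + r(13, j) = (3102 + 1404) + 13 = 4506 + 13 = 4519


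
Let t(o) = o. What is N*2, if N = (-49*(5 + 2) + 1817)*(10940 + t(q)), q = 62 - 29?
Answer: 32348404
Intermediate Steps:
q = 33
N = 16174202 (N = (-49*(5 + 2) + 1817)*(10940 + 33) = (-49*7 + 1817)*10973 = (-343 + 1817)*10973 = 1474*10973 = 16174202)
N*2 = 16174202*2 = 32348404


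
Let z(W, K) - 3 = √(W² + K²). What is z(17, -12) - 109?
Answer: -106 + √433 ≈ -85.191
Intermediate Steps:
z(W, K) = 3 + √(K² + W²) (z(W, K) = 3 + √(W² + K²) = 3 + √(K² + W²))
z(17, -12) - 109 = (3 + √((-12)² + 17²)) - 109 = (3 + √(144 + 289)) - 109 = (3 + √433) - 109 = -106 + √433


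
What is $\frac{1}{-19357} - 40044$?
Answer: $- \frac{775131709}{19357} \approx -40044.0$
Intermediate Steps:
$\frac{1}{-19357} - 40044 = - \frac{1}{19357} - 40044 = - \frac{775131709}{19357}$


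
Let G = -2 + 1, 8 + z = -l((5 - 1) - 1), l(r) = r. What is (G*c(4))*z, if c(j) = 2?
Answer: 22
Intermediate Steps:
z = -11 (z = -8 - ((5 - 1) - 1) = -8 - (4 - 1) = -8 - 1*3 = -8 - 3 = -11)
G = -1
(G*c(4))*z = -1*2*(-11) = -2*(-11) = 22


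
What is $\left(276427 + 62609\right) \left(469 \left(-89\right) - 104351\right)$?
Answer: $-49530447312$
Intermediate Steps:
$\left(276427 + 62609\right) \left(469 \left(-89\right) - 104351\right) = 339036 \left(-41741 - 104351\right) = 339036 \left(-146092\right) = -49530447312$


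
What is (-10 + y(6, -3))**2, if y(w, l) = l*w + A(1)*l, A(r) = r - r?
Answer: 784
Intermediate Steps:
A(r) = 0
y(w, l) = l*w (y(w, l) = l*w + 0*l = l*w + 0 = l*w)
(-10 + y(6, -3))**2 = (-10 - 3*6)**2 = (-10 - 18)**2 = (-28)**2 = 784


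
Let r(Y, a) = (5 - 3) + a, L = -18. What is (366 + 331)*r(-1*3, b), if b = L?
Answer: -11152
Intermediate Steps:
b = -18
r(Y, a) = 2 + a
(366 + 331)*r(-1*3, b) = (366 + 331)*(2 - 18) = 697*(-16) = -11152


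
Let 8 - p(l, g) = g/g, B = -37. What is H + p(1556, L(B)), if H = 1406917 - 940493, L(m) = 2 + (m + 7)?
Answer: 466431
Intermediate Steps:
L(m) = 9 + m (L(m) = 2 + (7 + m) = 9 + m)
p(l, g) = 7 (p(l, g) = 8 - g/g = 8 - 1*1 = 8 - 1 = 7)
H = 466424
H + p(1556, L(B)) = 466424 + 7 = 466431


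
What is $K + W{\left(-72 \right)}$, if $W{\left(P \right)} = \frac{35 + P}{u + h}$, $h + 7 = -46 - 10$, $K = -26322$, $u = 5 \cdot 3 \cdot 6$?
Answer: $- \frac{710731}{27} \approx -26323.0$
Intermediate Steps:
$u = 90$ ($u = 15 \cdot 6 = 90$)
$h = -63$ ($h = -7 - 56 = -63$)
$W{\left(P \right)} = \frac{35}{27} + \frac{P}{27}$ ($W{\left(P \right)} = \frac{35 + P}{90 - 63} = \frac{35 + P}{27} = \left(35 + P\right) \frac{1}{27} = \frac{35}{27} + \frac{P}{27}$)
$K + W{\left(-72 \right)} = -26322 + \left(\frac{35}{27} + \frac{1}{27} \left(-72\right)\right) = -26322 + \left(\frac{35}{27} - \frac{8}{3}\right) = -26322 - \frac{37}{27} = - \frac{710731}{27}$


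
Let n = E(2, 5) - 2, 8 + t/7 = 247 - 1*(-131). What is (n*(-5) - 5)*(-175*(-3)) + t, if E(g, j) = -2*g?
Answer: 15715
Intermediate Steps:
t = 2590 (t = -56 + 7*(247 - 1*(-131)) = -56 + 7*(247 + 131) = -56 + 7*378 = -56 + 2646 = 2590)
n = -6 (n = -2*2 - 2 = -4 - 2 = -6)
(n*(-5) - 5)*(-175*(-3)) + t = (-6*(-5) - 5)*(-175*(-3)) + 2590 = (30 - 5)*525 + 2590 = 25*525 + 2590 = 13125 + 2590 = 15715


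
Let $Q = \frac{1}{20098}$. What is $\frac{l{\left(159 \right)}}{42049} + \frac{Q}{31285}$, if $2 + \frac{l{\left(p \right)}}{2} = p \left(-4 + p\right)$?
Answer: $\frac{30989357668029}{26438978590570} \approx 1.1721$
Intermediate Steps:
$Q = \frac{1}{20098} \approx 4.9756 \cdot 10^{-5}$
$l{\left(p \right)} = -4 + 2 p \left(-4 + p\right)$
$\frac{l{\left(159 \right)}}{42049} + \frac{Q}{31285} = \frac{-4 - 1272 + 2 \cdot 159^{2}}{42049} + \frac{1}{20098 \cdot 31285} = \left(-4 - 1272 + 2 \cdot 25281\right) \frac{1}{42049} + \frac{1}{20098} \cdot \frac{1}{31285} = \left(-4 - 1272 + 50562\right) \frac{1}{42049} + \frac{1}{628765930} = 49286 \cdot \frac{1}{42049} + \frac{1}{628765930} = \frac{49286}{42049} + \frac{1}{628765930} = \frac{30989357668029}{26438978590570}$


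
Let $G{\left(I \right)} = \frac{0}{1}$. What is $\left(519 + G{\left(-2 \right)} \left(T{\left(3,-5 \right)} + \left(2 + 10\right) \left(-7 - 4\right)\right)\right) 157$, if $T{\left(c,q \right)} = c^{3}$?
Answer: $81483$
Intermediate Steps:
$G{\left(I \right)} = 0$ ($G{\left(I \right)} = 0 \cdot 1 = 0$)
$\left(519 + G{\left(-2 \right)} \left(T{\left(3,-5 \right)} + \left(2 + 10\right) \left(-7 - 4\right)\right)\right) 157 = \left(519 + 0 \left(3^{3} + \left(2 + 10\right) \left(-7 - 4\right)\right)\right) 157 = \left(519 + 0 \left(27 + 12 \left(-11\right)\right)\right) 157 = \left(519 + 0 \left(27 - 132\right)\right) 157 = \left(519 + 0 \left(-105\right)\right) 157 = \left(519 + 0\right) 157 = 519 \cdot 157 = 81483$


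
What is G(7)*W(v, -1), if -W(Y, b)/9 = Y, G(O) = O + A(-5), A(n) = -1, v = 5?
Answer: -270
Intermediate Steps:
G(O) = -1 + O (G(O) = O - 1 = -1 + O)
W(Y, b) = -9*Y
G(7)*W(v, -1) = (-1 + 7)*(-9*5) = 6*(-45) = -270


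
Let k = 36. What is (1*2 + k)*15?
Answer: 570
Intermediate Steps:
(1*2 + k)*15 = (1*2 + 36)*15 = (2 + 36)*15 = 38*15 = 570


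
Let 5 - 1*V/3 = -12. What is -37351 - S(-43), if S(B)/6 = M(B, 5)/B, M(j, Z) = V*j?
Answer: -37657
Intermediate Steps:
V = 51 (V = 15 - 3*(-12) = 15 + 36 = 51)
M(j, Z) = 51*j
S(B) = 306 (S(B) = 6*((51*B)/B) = 6*51 = 306)
-37351 - S(-43) = -37351 - 1*306 = -37351 - 306 = -37657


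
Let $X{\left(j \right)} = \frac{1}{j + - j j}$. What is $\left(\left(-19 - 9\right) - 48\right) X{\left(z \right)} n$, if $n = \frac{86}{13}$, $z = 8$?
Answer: $\frac{817}{91} \approx 8.978$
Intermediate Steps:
$X{\left(j \right)} = \frac{1}{j - j^{2}}$
$n = \frac{86}{13}$ ($n = 86 \cdot \frac{1}{13} = \frac{86}{13} \approx 6.6154$)
$\left(\left(-19 - 9\right) - 48\right) X{\left(z \right)} n = \left(\left(-19 - 9\right) - 48\right) \left(- \frac{1}{8 \left(-1 + 8\right)}\right) \frac{86}{13} = \left(-28 - 48\right) \left(\left(-1\right) \frac{1}{8} \cdot \frac{1}{7}\right) \frac{86}{13} = - 76 \left(\left(-1\right) \frac{1}{8} \cdot \frac{1}{7}\right) \frac{86}{13} = \left(-76\right) \left(- \frac{1}{56}\right) \frac{86}{13} = \frac{19}{14} \cdot \frac{86}{13} = \frac{817}{91}$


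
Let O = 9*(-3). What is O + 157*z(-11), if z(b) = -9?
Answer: -1440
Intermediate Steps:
O = -27
O + 157*z(-11) = -27 + 157*(-9) = -27 - 1413 = -1440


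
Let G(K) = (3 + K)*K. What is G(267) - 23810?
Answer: 48280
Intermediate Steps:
G(K) = K*(3 + K)
G(267) - 23810 = 267*(3 + 267) - 23810 = 267*270 - 23810 = 72090 - 23810 = 48280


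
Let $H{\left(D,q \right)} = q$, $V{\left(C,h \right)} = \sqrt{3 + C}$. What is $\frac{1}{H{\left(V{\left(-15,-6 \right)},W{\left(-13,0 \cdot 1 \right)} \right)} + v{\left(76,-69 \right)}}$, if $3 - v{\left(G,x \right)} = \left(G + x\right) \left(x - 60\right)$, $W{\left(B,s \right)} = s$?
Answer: $\frac{1}{906} \approx 0.0011038$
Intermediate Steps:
$v{\left(G,x \right)} = 3 - \left(-60 + x\right) \left(G + x\right)$ ($v{\left(G,x \right)} = 3 - \left(G + x\right) \left(x - 60\right) = 3 - \left(G + x\right) \left(-60 + x\right) = 3 - \left(-60 + x\right) \left(G + x\right)$)
$\frac{1}{H{\left(V{\left(-15,-6 \right)},W{\left(-13,0 \cdot 1 \right)} \right)} + v{\left(76,-69 \right)}} = \frac{1}{0 \cdot 1 + \left(3 - \left(-69\right)^{2} + 60 \cdot 76 + 60 \left(-69\right) - 76 \left(-69\right)\right)} = \frac{1}{0 + \left(3 - 4761 + 4560 - 4140 + 5244\right)} = \frac{1}{0 + 906} = \frac{1}{906}$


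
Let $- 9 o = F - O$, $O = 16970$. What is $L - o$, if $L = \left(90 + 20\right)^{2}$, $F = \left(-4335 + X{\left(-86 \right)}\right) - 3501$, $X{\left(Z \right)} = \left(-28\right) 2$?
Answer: $\frac{84038}{9} \approx 9337.6$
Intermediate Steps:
$X{\left(Z \right)} = -56$
$F = -7892$ ($F = \left(-4335 - 56\right) - 3501 = -4391 - 3501 = -7892$)
$o = \frac{24862}{9}$ ($o = - \frac{-7892 - 16970}{9} = \left(- \frac{1}{9}\right) \left(-24862\right) = \frac{24862}{9} \approx 2762.4$)
$L = 12100$ ($L = 110^{2} = 12100$)
$L - o = 12100 - \frac{24862}{9} = \frac{84038}{9}$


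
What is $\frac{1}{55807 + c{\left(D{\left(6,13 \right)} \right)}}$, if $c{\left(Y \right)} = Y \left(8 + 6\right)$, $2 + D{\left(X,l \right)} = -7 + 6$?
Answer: $\frac{1}{55765} \approx 1.7932 \cdot 10^{-5}$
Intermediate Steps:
$D{\left(X,l \right)} = -3$ ($D{\left(X,l \right)} = -2 + \left(-7 + 6\right) = -2 - 1 = -3$)
$c{\left(Y \right)} = 14 Y$ ($c{\left(Y \right)} = Y 14 = 14 Y$)
$\frac{1}{55807 + c{\left(D{\left(6,13 \right)} \right)}} = \frac{1}{55807 + 14 \left(-3\right)} = \frac{1}{55807 - 42} = \frac{1}{55765}$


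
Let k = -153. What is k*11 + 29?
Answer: -1654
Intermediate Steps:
k*11 + 29 = -153*11 + 29 = -1683 + 29 = -1654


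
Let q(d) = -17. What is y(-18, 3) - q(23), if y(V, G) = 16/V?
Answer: 145/9 ≈ 16.111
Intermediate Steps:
y(-18, 3) - q(23) = 16/(-18) - 1*(-17) = 16*(-1/18) + 17 = -8/9 + 17 = 145/9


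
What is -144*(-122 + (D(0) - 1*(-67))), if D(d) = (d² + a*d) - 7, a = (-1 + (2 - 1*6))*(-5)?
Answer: 8928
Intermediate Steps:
a = 25 (a = (-1 + (2 - 6))*(-5) = (-1 - 4)*(-5) = -5*(-5) = 25)
D(d) = -7 + d² + 25*d (D(d) = (d² + 25*d) - 7 = -7 + d² + 25*d)
-144*(-122 + (D(0) - 1*(-67))) = -144*(-122 + ((-7 + 0² + 25*0) - 1*(-67))) = -144*(-122 + ((-7 + 0 + 0) + 67)) = -144*(-122 + (-7 + 67)) = -144*(-122 + 60) = -144*(-62) = 8928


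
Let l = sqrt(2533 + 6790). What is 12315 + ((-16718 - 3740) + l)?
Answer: -8143 + sqrt(9323) ≈ -8046.4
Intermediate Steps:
l = sqrt(9323) ≈ 96.556
12315 + ((-16718 - 3740) + l) = 12315 + ((-16718 - 3740) + sqrt(9323)) = 12315 + (-20458 + sqrt(9323)) = -8143 + sqrt(9323)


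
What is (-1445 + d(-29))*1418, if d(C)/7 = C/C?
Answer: -2039084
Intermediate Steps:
d(C) = 7 (d(C) = 7*(C/C) = 7*1 = 7)
(-1445 + d(-29))*1418 = (-1445 + 7)*1418 = -1438*1418 = -2039084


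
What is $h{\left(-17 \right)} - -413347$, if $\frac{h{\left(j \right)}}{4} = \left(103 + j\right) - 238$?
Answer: $412739$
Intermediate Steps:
$h{\left(j \right)} = -540 + 4 j$ ($h{\left(j \right)} = 4 \left(\left(103 + j\right) - 238\right) = 4 \left(-135 + j\right) = -540 + 4 j$)
$h{\left(-17 \right)} - -413347 = \left(-540 + 4 \left(-17\right)\right) - -413347 = \left(-540 - 68\right) + 413347 = -608 + 413347 = 412739$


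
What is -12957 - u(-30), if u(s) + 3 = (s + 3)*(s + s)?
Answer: -14574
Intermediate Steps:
u(s) = -3 + 2*s*(3 + s) (u(s) = -3 + (s + 3)*(s + s) = -3 + (3 + s)*(2*s) = -3 + 2*s*(3 + s))
-12957 - u(-30) = -12957 - (-3 + 2*(-30)² + 6*(-30)) = -12957 - (-3 + 2*900 - 180) = -12957 - (-3 + 1800 - 180) = -12957 - 1*1617 = -12957 - 1617 = -14574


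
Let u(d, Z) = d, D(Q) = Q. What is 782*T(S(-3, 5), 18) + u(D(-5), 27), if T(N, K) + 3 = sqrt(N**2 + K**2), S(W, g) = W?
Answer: -2351 + 2346*sqrt(37) ≈ 11919.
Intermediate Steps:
T(N, K) = -3 + sqrt(K**2 + N**2) (T(N, K) = -3 + sqrt(N**2 + K**2) = -3 + sqrt(K**2 + N**2))
782*T(S(-3, 5), 18) + u(D(-5), 27) = 782*(-3 + sqrt(18**2 + (-3)**2)) - 5 = 782*(-3 + sqrt(324 + 9)) - 5 = 782*(-3 + sqrt(333)) - 5 = 782*(-3 + 3*sqrt(37)) - 5 = (-2346 + 2346*sqrt(37)) - 5 = -2351 + 2346*sqrt(37)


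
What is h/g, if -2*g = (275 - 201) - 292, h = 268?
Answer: 268/109 ≈ 2.4587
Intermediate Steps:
g = 109 (g = -((275 - 201) - 292)/2 = -(74 - 292)/2 = -½*(-218) = 109)
h/g = 268/109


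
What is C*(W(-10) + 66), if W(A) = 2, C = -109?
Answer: -7412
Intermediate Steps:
C*(W(-10) + 66) = -109*(2 + 66) = -109*68 = -7412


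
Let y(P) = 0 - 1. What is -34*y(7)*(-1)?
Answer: -34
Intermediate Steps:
y(P) = -1
-34*y(7)*(-1) = -34*(-1)*(-1) = 34*(-1) = -34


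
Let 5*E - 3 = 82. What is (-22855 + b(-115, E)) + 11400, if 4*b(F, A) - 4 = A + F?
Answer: -22957/2 ≈ -11479.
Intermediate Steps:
E = 17 (E = ⅗ + (⅕)*82 = ⅗ + 82/5 = 17)
b(F, A) = 1 + A/4 + F/4 (b(F, A) = 1 + (A + F)/4 = 1 + (A/4 + F/4) = 1 + A/4 + F/4)
(-22855 + b(-115, E)) + 11400 = (-22855 + (1 + (¼)*17 + (¼)*(-115))) + 11400 = (-22855 + (1 + 17/4 - 115/4)) + 11400 = (-22855 - 47/2) + 11400 = -45757/2 + 11400 = -22957/2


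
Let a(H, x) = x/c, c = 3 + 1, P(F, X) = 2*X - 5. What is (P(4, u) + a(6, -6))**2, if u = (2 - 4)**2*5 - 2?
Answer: 3481/4 ≈ 870.25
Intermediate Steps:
u = 18 (u = (-2)**2*5 - 2 = 4*5 - 2 = 20 - 2 = 18)
P(F, X) = -5 + 2*X
c = 4
a(H, x) = x/4
(P(4, u) + a(6, -6))**2 = ((-5 + 2*18) + (1/4)*(-6))**2 = ((-5 + 36) - 3/2)**2 = (31 - 3/2)**2 = (59/2)**2 = 3481/4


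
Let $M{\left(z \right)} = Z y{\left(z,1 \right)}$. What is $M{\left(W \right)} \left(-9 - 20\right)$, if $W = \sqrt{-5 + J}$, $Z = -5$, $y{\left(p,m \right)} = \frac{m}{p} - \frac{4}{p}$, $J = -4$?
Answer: $145 i \approx 145.0 i$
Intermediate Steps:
$y{\left(p,m \right)} = - \frac{4}{p} + \frac{m}{p}$
$W = 3 i$ ($W = \sqrt{-5 - 4} = \sqrt{-9} = 3 i \approx 3.0 i$)
$M{\left(z \right)} = \frac{15}{z}$ ($M{\left(z \right)} = - 5 \frac{-4 + 1}{z} = - 5 \frac{1}{z} \left(-3\right) = - 5 \left(- \frac{3}{z}\right) = \frac{15}{z}$)
$M{\left(W \right)} \left(-9 - 20\right) = \frac{15}{3 i} \left(-9 - 20\right) = 15 \left(- \frac{i}{3}\right) \left(-29\right) = - 5 i \left(-29\right) = 145 i$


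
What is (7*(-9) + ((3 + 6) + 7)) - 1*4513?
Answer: -4560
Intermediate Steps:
(7*(-9) + ((3 + 6) + 7)) - 1*4513 = (-63 + (9 + 7)) - 4513 = (-63 + 16) - 4513 = -47 - 4513 = -4560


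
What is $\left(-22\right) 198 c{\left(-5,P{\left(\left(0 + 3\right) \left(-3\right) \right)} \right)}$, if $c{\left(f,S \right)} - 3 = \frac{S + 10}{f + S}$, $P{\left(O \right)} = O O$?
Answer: $- \frac{347391}{19} \approx -18284.0$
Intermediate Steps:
$P{\left(O \right)} = O^{2}$
$c{\left(f,S \right)} = 3 + \frac{10 + S}{S + f}$ ($c{\left(f,S \right)} = 3 + \frac{S + 10}{f + S} = 3 + \frac{10 + S}{S + f}$)
$\left(-22\right) 198 c{\left(-5,P{\left(\left(0 + 3\right) \left(-3\right) \right)} \right)} = \left(-22\right) 198 \frac{10 + 3 \left(-5\right) + 4 \left(\left(0 + 3\right) \left(-3\right)\right)^{2}}{\left(\left(0 + 3\right) \left(-3\right)\right)^{2} - 5} = - 4356 \frac{10 - 15 + 4 \left(3 \left(-3\right)\right)^{2}}{\left(3 \left(-3\right)\right)^{2} - 5} = - 4356 \frac{10 - 15 + 4 \left(-9\right)^{2}}{\left(-9\right)^{2} - 5} = - 4356 \frac{10 - 15 + 4 \cdot 81}{81 - 5} = - 4356 \frac{10 - 15 + 324}{76} = - 4356 \cdot \frac{1}{76} \cdot 319 = \left(-4356\right) \frac{319}{76} = - \frac{347391}{19}$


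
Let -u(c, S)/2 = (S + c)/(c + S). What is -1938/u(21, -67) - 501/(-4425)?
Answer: 1429442/1475 ≈ 969.11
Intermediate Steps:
u(c, S) = -2 (u(c, S) = -2*(S + c)/(c + S) = -2*(S + c)/(S + c) = -2*1 = -2)
-1938/u(21, -67) - 501/(-4425) = -1938/(-2) - 501/(-4425) = -1938*(-1/2) - 501*(-1/4425) = 969 + 167/1475 = 1429442/1475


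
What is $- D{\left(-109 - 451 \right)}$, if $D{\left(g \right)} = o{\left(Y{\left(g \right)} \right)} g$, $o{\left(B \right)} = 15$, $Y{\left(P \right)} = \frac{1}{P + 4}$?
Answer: $8400$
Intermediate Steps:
$Y{\left(P \right)} = \frac{1}{4 + P}$
$D{\left(g \right)} = 15 g$
$- D{\left(-109 - 451 \right)} = - 15 \left(-109 - 451\right) = - 15 \left(-560\right) = \left(-1\right) \left(-8400\right) = 8400$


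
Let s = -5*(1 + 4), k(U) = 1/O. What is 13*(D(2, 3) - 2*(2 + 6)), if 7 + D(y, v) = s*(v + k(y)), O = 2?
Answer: -2873/2 ≈ -1436.5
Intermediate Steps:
k(U) = ½ (k(U) = 1/2 = 1*(½) = ½)
s = -25 (s = -5*5 = -25)
D(y, v) = -39/2 - 25*v (D(y, v) = -7 - 25*(v + ½) = -7 - 25*(½ + v) = -7 + (-25/2 - 25*v) = -39/2 - 25*v)
13*(D(2, 3) - 2*(2 + 6)) = 13*((-39/2 - 25*3) - 2*(2 + 6)) = 13*((-39/2 - 75) - 2*8) = 13*(-189/2 - 16) = 13*(-221/2) = -2873/2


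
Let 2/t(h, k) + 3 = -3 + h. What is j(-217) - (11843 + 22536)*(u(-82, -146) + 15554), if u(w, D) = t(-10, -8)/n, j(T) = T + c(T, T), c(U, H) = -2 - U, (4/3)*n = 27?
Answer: -86626382437/162 ≈ -5.3473e+8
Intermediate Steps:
n = 81/4 (n = (¾)*27 = 81/4 ≈ 20.250)
t(h, k) = 2/(-6 + h) (t(h, k) = 2/(-3 + (-3 + h)) = 2/(-6 + h))
j(T) = -2 (j(T) = T + (-2 - T) = -2)
u(w, D) = -1/162 (u(w, D) = (2/(-6 - 10))/(81/4) = (2/(-16))*(4/81) = (2*(-1/16))*(4/81) = -⅛*4/81 = -1/162)
j(-217) - (11843 + 22536)*(u(-82, -146) + 15554) = -2 - (11843 + 22536)*(-1/162 + 15554) = -2 - 34379*2519747/162 = -2 - 1*86626382113/162 = -2 - 86626382113/162 = -86626382437/162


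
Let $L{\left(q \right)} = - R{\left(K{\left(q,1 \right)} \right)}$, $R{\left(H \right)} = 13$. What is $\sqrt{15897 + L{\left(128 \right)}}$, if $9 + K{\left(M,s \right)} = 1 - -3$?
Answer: $38 \sqrt{11} \approx 126.03$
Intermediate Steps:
$K{\left(M,s \right)} = -5$ ($K{\left(M,s \right)} = -9 + \left(1 - -3\right) = -9 + \left(1 + 3\right) = -9 + 4 = -5$)
$L{\left(q \right)} = -13$ ($L{\left(q \right)} = \left(-1\right) 13 = -13$)
$\sqrt{15897 + L{\left(128 \right)}} = \sqrt{15897 - 13} = \sqrt{15884} = 38 \sqrt{11}$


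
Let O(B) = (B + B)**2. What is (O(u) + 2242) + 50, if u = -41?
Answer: 9016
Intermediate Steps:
O(B) = 4*B**2 (O(B) = (2*B)**2 = 4*B**2)
(O(u) + 2242) + 50 = (4*(-41)**2 + 2242) + 50 = (4*1681 + 2242) + 50 = (6724 + 2242) + 50 = 8966 + 50 = 9016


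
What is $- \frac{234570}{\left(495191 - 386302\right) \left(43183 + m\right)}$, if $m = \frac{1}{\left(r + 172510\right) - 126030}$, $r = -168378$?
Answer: $- \frac{28593613860}{573183130029037} \approx -4.9886 \cdot 10^{-5}$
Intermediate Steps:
$m = - \frac{1}{121898}$ ($m = \frac{1}{\left(-168378 + 172510\right) - 126030} = \frac{1}{4132 - 126030} = \frac{1}{-121898} = - \frac{1}{121898} \approx -8.2036 \cdot 10^{-6}$)
$- \frac{234570}{\left(495191 - 386302\right) \left(43183 + m\right)} = - \frac{234570}{\left(495191 - 386302\right) \left(43183 - \frac{1}{121898}\right)} = - \frac{234570}{108889 \cdot \frac{5263921333}{121898}} = - \frac{234570}{\frac{573183130029037}{121898}} = \left(-234570\right) \frac{121898}{573183130029037} = - \frac{28593613860}{573183130029037}$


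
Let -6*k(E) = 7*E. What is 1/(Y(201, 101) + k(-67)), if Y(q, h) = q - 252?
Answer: 6/163 ≈ 0.036810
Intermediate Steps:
k(E) = -7*E/6
Y(q, h) = -252 + q
1/(Y(201, 101) + k(-67)) = 1/((-252 + 201) - 7/6*(-67)) = 1/(-51 + 469/6) = 1/(163/6) = 6/163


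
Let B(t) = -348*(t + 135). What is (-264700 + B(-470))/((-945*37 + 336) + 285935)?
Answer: -74060/125653 ≈ -0.58940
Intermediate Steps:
B(t) = -46980 - 348*t (B(t) = -348*(135 + t) = -46980 - 348*t)
(-264700 + B(-470))/((-945*37 + 336) + 285935) = (-264700 + (-46980 - 348*(-470)))/((-945*37 + 336) + 285935) = (-264700 + (-46980 + 163560))/((-189*185 + 336) + 285935) = (-264700 + 116580)/((-34965 + 336) + 285935) = -148120/(-34629 + 285935) = -148120/251306 = -148120*1/251306 = -74060/125653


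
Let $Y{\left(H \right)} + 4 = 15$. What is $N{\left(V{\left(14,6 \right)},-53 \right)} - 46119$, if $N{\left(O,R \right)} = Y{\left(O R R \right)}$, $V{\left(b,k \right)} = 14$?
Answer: $-46108$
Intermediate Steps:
$Y{\left(H \right)} = 11$ ($Y{\left(H \right)} = -4 + 15 = 11$)
$N{\left(O,R \right)} = 11$
$N{\left(V{\left(14,6 \right)},-53 \right)} - 46119 = 11 - 46119 = -46108$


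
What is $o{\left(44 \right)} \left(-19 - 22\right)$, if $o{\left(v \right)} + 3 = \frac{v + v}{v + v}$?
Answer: $82$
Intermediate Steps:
$o{\left(v \right)} = -2$ ($o{\left(v \right)} = -3 + \frac{v + v}{v + v} = -3 + \frac{2 v}{2 v} = -3 + 2 v \frac{1}{2 v} = -3 + 1 = -2$)
$o{\left(44 \right)} \left(-19 - 22\right) = - 2 \left(-19 - 22\right) = \left(-2\right) \left(-41\right) = 82$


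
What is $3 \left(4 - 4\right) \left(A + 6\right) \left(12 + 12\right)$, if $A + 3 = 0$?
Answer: $0$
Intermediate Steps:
$A = -3$ ($A = -3 + 0 = -3$)
$3 \left(4 - 4\right) \left(A + 6\right) \left(12 + 12\right) = 3 \left(4 - 4\right) \left(-3 + 6\right) \left(12 + 12\right) = 3 \cdot 0 \cdot 3 \cdot 24 = 3 \cdot 0 \cdot 24 = 3 \cdot 0 = 0$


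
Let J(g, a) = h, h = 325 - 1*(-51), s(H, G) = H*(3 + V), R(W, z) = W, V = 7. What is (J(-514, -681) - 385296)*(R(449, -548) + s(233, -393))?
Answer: -1069692680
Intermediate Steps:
s(H, G) = 10*H (s(H, G) = H*(3 + 7) = H*10 = 10*H)
h = 376 (h = 325 + 51 = 376)
J(g, a) = 376
(J(-514, -681) - 385296)*(R(449, -548) + s(233, -393)) = (376 - 385296)*(449 + 10*233) = -384920*(449 + 2330) = -384920*2779 = -1069692680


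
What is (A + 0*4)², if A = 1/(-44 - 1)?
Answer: 1/2025 ≈ 0.00049383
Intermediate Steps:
A = -1/45 (A = 1/(-45) = -1/45 ≈ -0.022222)
(A + 0*4)² = (-1/45 + 0*4)² = (-1/45 + 0)² = (-1/45)² = 1/2025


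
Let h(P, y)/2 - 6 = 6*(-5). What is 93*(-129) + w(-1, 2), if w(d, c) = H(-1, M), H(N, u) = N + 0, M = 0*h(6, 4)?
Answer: -11998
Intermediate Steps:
h(P, y) = -48 (h(P, y) = 12 + 2*(6*(-5)) = 12 + 2*(-30) = 12 - 60 = -48)
M = 0 (M = 0*(-48) = 0)
H(N, u) = N
w(d, c) = -1
93*(-129) + w(-1, 2) = 93*(-129) - 1 = -11997 - 1 = -11998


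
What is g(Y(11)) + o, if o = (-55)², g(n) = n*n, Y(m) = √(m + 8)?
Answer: 3044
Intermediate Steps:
Y(m) = √(8 + m)
g(n) = n²
o = 3025
g(Y(11)) + o = (√(8 + 11))² + 3025 = (√19)² + 3025 = 19 + 3025 = 3044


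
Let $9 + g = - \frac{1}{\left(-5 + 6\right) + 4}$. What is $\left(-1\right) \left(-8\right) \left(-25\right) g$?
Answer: $1840$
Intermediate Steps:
$g = - \frac{46}{5}$ ($g = -9 - \frac{1}{\left(-5 + 6\right) + 4} = -9 - \frac{1}{1 + 4} = -9 - \frac{1}{5} = - \frac{46}{5} \approx -9.2$)
$\left(-1\right) \left(-8\right) \left(-25\right) g = \left(-1\right) \left(-8\right) \left(-25\right) \left(- \frac{46}{5}\right) = 8 \left(-25\right) \left(- \frac{46}{5}\right) = \left(-200\right) \left(- \frac{46}{5}\right) = 1840$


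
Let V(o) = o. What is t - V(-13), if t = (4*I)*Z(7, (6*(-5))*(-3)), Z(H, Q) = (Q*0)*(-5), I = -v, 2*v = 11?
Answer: 13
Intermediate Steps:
v = 11/2 (v = (½)*11 = 11/2 ≈ 5.5000)
I = -11/2 (I = -1*11/2 = -11/2 ≈ -5.5000)
Z(H, Q) = 0 (Z(H, Q) = 0*(-5) = 0)
t = 0 (t = (4*(-11/2))*0 = -22*0 = 0)
t - V(-13) = 0 - 1*(-13) = 0 + 13 = 13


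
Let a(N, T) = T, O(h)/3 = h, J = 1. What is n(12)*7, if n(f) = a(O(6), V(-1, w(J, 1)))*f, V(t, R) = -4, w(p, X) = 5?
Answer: -336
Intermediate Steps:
O(h) = 3*h
n(f) = -4*f
n(12)*7 = -4*12*7 = -48*7 = -336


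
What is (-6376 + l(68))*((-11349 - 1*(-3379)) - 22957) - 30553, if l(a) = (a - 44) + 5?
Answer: 196263116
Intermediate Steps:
l(a) = -39 + a (l(a) = (-44 + a) + 5 = -39 + a)
(-6376 + l(68))*((-11349 - 1*(-3379)) - 22957) - 30553 = (-6376 + (-39 + 68))*((-11349 - 1*(-3379)) - 22957) - 30553 = (-6376 + 29)*((-11349 + 3379) - 22957) - 30553 = -6347*(-7970 - 22957) - 30553 = -6347*(-30927) - 30553 = 196293669 - 30553 = 196263116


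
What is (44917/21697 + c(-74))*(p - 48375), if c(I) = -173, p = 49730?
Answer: -5025239720/21697 ≈ -2.3161e+5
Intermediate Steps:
(44917/21697 + c(-74))*(p - 48375) = (44917/21697 - 173)*(49730 - 48375) = (44917*(1/21697) - 173)*1355 = (44917/21697 - 173)*1355 = -3708664/21697*1355 = -5025239720/21697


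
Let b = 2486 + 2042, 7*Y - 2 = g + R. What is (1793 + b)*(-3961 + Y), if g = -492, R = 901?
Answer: -24666348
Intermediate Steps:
Y = 411/7 (Y = 2/7 + (-492 + 901)/7 = 2/7 + (⅐)*409 = 2/7 + 409/7 = 411/7 ≈ 58.714)
b = 4528
(1793 + b)*(-3961 + Y) = (1793 + 4528)*(-3961 + 411/7) = 6321*(-27316/7) = -24666348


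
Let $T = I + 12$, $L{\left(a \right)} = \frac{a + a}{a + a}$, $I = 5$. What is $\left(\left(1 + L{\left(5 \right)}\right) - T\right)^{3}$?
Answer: $-3375$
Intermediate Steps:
$L{\left(a \right)} = 1$ ($L{\left(a \right)} = \frac{2 a}{2 a} = 2 a \frac{1}{2 a} = 1$)
$T = 17$ ($T = 5 + 12 = 17$)
$\left(\left(1 + L{\left(5 \right)}\right) - T\right)^{3} = \left(\left(1 + 1\right) - 17\right)^{3} = \left(2 - 17\right)^{3} = \left(-15\right)^{3} = -3375$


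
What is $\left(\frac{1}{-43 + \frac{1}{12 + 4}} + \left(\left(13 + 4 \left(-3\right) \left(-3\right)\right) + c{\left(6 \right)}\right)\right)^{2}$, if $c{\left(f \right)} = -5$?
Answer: $\frac{912764944}{471969} \approx 1934.0$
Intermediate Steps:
$\left(\frac{1}{-43 + \frac{1}{12 + 4}} + \left(\left(13 + 4 \left(-3\right) \left(-3\right)\right) + c{\left(6 \right)}\right)\right)^{2} = \left(\frac{1}{-43 + \frac{1}{12 + 4}} - \left(-8 - 4 \left(-3\right) \left(-3\right)\right)\right)^{2} = \left(\frac{1}{-43 + \frac{1}{16}} + \left(\left(13 - -36\right) - 5\right)\right)^{2} = \left(\frac{1}{-43 + \frac{1}{16}} + \left(\left(13 + 36\right) - 5\right)\right)^{2} = \left(\frac{1}{- \frac{687}{16}} + \left(49 - 5\right)\right)^{2} = \left(- \frac{16}{687} + 44\right)^{2} = \left(\frac{30212}{687}\right)^{2} = \frac{912764944}{471969}$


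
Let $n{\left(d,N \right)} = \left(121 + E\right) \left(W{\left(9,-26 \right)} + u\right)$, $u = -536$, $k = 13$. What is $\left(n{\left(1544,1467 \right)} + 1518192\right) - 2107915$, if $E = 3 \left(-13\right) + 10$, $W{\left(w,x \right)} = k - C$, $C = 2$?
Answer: $-638023$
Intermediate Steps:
$W{\left(w,x \right)} = 11$ ($W{\left(w,x \right)} = 13 - 2 = 11$)
$E = -29$ ($E = -39 + 10 = -29$)
$n{\left(d,N \right)} = -48300$ ($n{\left(d,N \right)} = \left(121 - 29\right) \left(11 - 536\right) = 92 \left(-525\right) = -48300$)
$\left(n{\left(1544,1467 \right)} + 1518192\right) - 2107915 = \left(-48300 + 1518192\right) - 2107915 = 1469892 - 2107915 = -638023$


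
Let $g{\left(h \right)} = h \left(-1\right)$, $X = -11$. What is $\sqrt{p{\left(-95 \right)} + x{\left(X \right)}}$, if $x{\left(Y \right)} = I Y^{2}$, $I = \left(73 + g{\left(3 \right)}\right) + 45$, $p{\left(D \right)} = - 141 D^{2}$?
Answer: $i \sqrt{1258610} \approx 1121.9 i$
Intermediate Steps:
$g{\left(h \right)} = - h$
$I = 115$ ($I = \left(73 - 3\right) + 45 = 70 + 45 = 115$)
$x{\left(Y \right)} = 115 Y^{2}$
$\sqrt{p{\left(-95 \right)} + x{\left(X \right)}} = \sqrt{- 141 \left(-95\right)^{2} + 115 \left(-11\right)^{2}} = \sqrt{\left(-141\right) 9025 + 115 \cdot 121} = \sqrt{-1272525 + 13915} = \sqrt{-1258610} = i \sqrt{1258610}$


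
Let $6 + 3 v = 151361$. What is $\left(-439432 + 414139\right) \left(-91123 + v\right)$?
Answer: $1028700034$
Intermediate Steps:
$v = \frac{151355}{3}$ ($v = -2 + \frac{1}{3} \cdot 151361 = -2 + \frac{151361}{3} = \frac{151355}{3} \approx 50452.0$)
$\left(-439432 + 414139\right) \left(-91123 + v\right) = \left(-439432 + 414139\right) \left(-91123 + \frac{151355}{3}\right) = \left(-25293\right) \left(- \frac{122014}{3}\right) = 1028700034$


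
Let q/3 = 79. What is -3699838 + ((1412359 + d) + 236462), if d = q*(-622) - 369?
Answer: -2198800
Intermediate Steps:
q = 237 (q = 3*79 = 237)
d = -147783 (d = 237*(-622) - 369 = -147414 - 369 = -147783)
-3699838 + ((1412359 + d) + 236462) = -3699838 + ((1412359 - 147783) + 236462) = -3699838 + (1264576 + 236462) = -3699838 + 1501038 = -2198800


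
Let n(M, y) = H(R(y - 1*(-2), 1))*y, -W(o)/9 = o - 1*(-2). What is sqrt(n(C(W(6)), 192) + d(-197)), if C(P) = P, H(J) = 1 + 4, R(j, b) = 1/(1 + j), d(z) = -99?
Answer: sqrt(861) ≈ 29.343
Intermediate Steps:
W(o) = -18 - 9*o (W(o) = -9*(o - 1*(-2)) = -9*(o + 2) = -9*(2 + o) = -18 - 9*o)
H(J) = 5
n(M, y) = 5*y
sqrt(n(C(W(6)), 192) + d(-197)) = sqrt(5*192 - 99) = sqrt(960 - 99) = sqrt(861)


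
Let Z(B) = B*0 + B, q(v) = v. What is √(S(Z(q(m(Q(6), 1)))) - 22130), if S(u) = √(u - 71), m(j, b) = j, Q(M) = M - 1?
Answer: √(-22130 + I*√66) ≈ 0.027 + 148.76*I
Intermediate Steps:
Q(M) = -1 + M
Z(B) = B (Z(B) = 0 + B = B)
S(u) = √(-71 + u)
√(S(Z(q(m(Q(6), 1)))) - 22130) = √(√(-71 + (-1 + 6)) - 22130) = √(√(-71 + 5) - 22130) = √(√(-66) - 22130) = √(I*√66 - 22130) = √(-22130 + I*√66)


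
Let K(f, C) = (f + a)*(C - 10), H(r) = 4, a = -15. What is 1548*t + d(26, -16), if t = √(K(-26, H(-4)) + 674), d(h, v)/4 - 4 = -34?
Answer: -120 + 3096*√230 ≈ 46833.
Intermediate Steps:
d(h, v) = -120 (d(h, v) = 16 + 4*(-34) = 16 - 136 = -120)
K(f, C) = (-15 + f)*(-10 + C) (K(f, C) = (f - 15)*(C - 10) = (-15 + f)*(-10 + C))
t = 2*√230 (t = √((150 - 15*4 - 10*(-26) + 4*(-26)) + 674) = √((150 - 60 + 260 - 104) + 674) = √(246 + 674) = √920 = 2*√230 ≈ 30.332)
1548*t + d(26, -16) = 1548*(2*√230) - 120 = 3096*√230 - 120 = -120 + 3096*√230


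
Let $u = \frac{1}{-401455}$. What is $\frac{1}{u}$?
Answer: $-401455$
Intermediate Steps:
$u = - \frac{1}{401455} \approx -2.4909 \cdot 10^{-6}$
$\frac{1}{u} = \frac{1}{- \frac{1}{401455}} = -401455$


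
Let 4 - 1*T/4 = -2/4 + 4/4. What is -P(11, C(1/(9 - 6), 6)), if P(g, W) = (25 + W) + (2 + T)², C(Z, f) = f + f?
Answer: -293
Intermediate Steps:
T = 14 (T = 16 - 4*(-2/4 + 4/4) = 16 - 4*(-2*¼ + 4*(¼)) = 16 - 4*(-½ + 1) = 16 - 4*½ = 16 - 2 = 14)
C(Z, f) = 2*f
P(g, W) = 281 + W (P(g, W) = (25 + W) + (2 + 14)² = (25 + W) + 16² = (25 + W) + 256 = 281 + W)
-P(11, C(1/(9 - 6), 6)) = -(281 + 2*6) = -(281 + 12) = -1*293 = -293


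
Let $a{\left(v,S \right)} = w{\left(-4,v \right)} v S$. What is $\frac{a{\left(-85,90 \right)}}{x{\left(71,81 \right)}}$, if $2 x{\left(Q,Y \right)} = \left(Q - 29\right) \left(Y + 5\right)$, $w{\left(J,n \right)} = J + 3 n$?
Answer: $\frac{47175}{43} \approx 1097.1$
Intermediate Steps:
$x{\left(Q,Y \right)} = \frac{\left(-29 + Q\right) \left(5 + Y\right)}{2}$ ($x{\left(Q,Y \right)} = \frac{\left(Q - 29\right) \left(Y + 5\right)}{2} = \frac{\left(-29 + Q\right) \left(5 + Y\right)}{2}$)
$a{\left(v,S \right)} = S v \left(-4 + 3 v\right)$ ($a{\left(v,S \right)} = \left(-4 + 3 v\right) v S = v \left(-4 + 3 v\right) S = S v \left(-4 + 3 v\right)$)
$\frac{a{\left(-85,90 \right)}}{x{\left(71,81 \right)}} = \frac{90 \left(-85\right) \left(-4 + 3 \left(-85\right)\right)}{- \frac{145}{2} - \frac{2349}{2} + \frac{5}{2} \cdot 71 + \frac{1}{2} \cdot 71 \cdot 81} = \frac{90 \left(-85\right) \left(-4 - 255\right)}{- \frac{145}{2} - \frac{2349}{2} + \frac{355}{2} + \frac{5751}{2}} = \frac{90 \left(-85\right) \left(-259\right)}{1806} = 1981350 \cdot \frac{1}{1806} = \frac{47175}{43}$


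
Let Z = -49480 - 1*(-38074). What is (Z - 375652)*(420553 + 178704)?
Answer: -231947215906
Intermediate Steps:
Z = -11406 (Z = -49480 + 38074 = -11406)
(Z - 375652)*(420553 + 178704) = (-11406 - 375652)*(420553 + 178704) = -387058*599257 = -231947215906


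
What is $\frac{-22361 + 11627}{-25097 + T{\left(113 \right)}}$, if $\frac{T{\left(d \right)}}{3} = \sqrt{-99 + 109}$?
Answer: $\frac{269391198}{629859319} + \frac{32202 \sqrt{10}}{629859319} \approx 0.42786$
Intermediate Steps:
$T{\left(d \right)} = 3 \sqrt{10}$ ($T{\left(d \right)} = 3 \sqrt{-99 + 109} = 3 \sqrt{10}$)
$\frac{-22361 + 11627}{-25097 + T{\left(113 \right)}} = \frac{-22361 + 11627}{-25097 + 3 \sqrt{10}} = - \frac{10734}{-25097 + 3 \sqrt{10}}$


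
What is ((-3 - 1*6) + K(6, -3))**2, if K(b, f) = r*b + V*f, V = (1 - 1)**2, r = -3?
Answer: 729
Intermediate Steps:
V = 0 (V = 0**2 = 0)
K(b, f) = -3*b (K(b, f) = -3*b + 0*f = -3*b + 0 = -3*b)
((-3 - 1*6) + K(6, -3))**2 = ((-3 - 1*6) - 3*6)**2 = ((-3 - 6) - 18)**2 = (-9 - 18)**2 = (-27)**2 = 729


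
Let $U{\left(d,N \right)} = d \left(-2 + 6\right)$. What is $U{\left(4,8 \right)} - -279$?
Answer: $295$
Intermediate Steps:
$U{\left(d,N \right)} = 4 d$ ($U{\left(d,N \right)} = d 4 = 4 d$)
$U{\left(4,8 \right)} - -279 = 4 \cdot 4 - -279 = 16 + 279 = 295$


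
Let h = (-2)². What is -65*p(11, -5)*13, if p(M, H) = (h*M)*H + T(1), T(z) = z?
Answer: 185055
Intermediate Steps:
h = 4
p(M, H) = 1 + 4*H*M (p(M, H) = (4*M)*H + 1 = 4*H*M + 1 = 1 + 4*H*M)
-65*p(11, -5)*13 = -65*(1 + 4*(-5)*11)*13 = -65*(1 - 220)*13 = -65*(-219)*13 = 14235*13 = 185055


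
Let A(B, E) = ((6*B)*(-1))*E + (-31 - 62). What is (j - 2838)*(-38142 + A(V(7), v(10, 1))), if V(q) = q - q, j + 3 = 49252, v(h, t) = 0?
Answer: -1774524585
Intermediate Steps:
j = 49249 (j = -3 + 49252 = 49249)
V(q) = 0
A(B, E) = -93 - 6*B*E (A(B, E) = (-6*B)*E - 93 = -6*B*E - 93 = -93 - 6*B*E)
(j - 2838)*(-38142 + A(V(7), v(10, 1))) = (49249 - 2838)*(-38142 + (-93 - 6*0*0)) = 46411*(-38142 + (-93 + 0)) = 46411*(-38142 - 93) = 46411*(-38235) = -1774524585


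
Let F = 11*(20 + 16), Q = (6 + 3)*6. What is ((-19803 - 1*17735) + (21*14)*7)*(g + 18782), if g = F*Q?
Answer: -1425089680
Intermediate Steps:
Q = 54 (Q = 9*6 = 54)
F = 396 (F = 11*36 = 396)
g = 21384 (g = 396*54 = 21384)
((-19803 - 1*17735) + (21*14)*7)*(g + 18782) = ((-19803 - 1*17735) + (21*14)*7)*(21384 + 18782) = ((-19803 - 17735) + 294*7)*40166 = (-37538 + 2058)*40166 = -35480*40166 = -1425089680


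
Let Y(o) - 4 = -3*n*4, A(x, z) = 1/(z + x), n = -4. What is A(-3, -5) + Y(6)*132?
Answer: 54911/8 ≈ 6863.9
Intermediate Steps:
A(x, z) = 1/(x + z)
Y(o) = 52 (Y(o) = 4 - 3*(-4)*4 = 4 + 12*4 = 4 + 48 = 52)
A(-3, -5) + Y(6)*132 = 1/(-3 - 5) + 52*132 = 1/(-8) + 6864 = -⅛ + 6864 = 54911/8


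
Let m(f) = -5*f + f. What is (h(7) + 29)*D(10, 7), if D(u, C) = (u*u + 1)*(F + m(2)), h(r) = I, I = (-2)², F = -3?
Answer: -36663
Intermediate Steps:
m(f) = -4*f
I = 4
h(r) = 4
D(u, C) = -11 - 11*u² (D(u, C) = (u*u + 1)*(-3 - 4*2) = (u² + 1)*(-3 - 8) = (1 + u²)*(-11) = -11 - 11*u²)
(h(7) + 29)*D(10, 7) = (4 + 29)*(-11 - 11*10²) = 33*(-11 - 11*100) = 33*(-11 - 1100) = 33*(-1111) = -36663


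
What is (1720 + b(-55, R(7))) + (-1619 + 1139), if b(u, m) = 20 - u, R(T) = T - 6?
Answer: 1315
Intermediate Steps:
R(T) = -6 + T
(1720 + b(-55, R(7))) + (-1619 + 1139) = (1720 + (20 - 1*(-55))) + (-1619 + 1139) = (1720 + (20 + 55)) - 480 = (1720 + 75) - 480 = 1795 - 480 = 1315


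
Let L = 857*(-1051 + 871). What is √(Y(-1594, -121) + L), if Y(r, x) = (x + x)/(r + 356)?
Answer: I*√59106340961/619 ≈ 392.76*I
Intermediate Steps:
Y(r, x) = 2*x/(356 + r) (Y(r, x) = (2*x)/(356 + r) = 2*x/(356 + r))
L = -154260 (L = 857*(-180) = -154260)
√(Y(-1594, -121) + L) = √(2*(-121)/(356 - 1594) - 154260) = √(2*(-121)/(-1238) - 154260) = √(2*(-121)*(-1/1238) - 154260) = √(121/619 - 154260) = √(-95486819/619) = I*√59106340961/619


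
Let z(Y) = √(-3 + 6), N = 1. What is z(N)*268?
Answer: 268*√3 ≈ 464.19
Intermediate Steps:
z(Y) = √3
z(N)*268 = √3*268 = 268*√3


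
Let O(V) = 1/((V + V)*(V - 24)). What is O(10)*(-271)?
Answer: 271/280 ≈ 0.96786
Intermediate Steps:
O(V) = 1/(2*V*(-24 + V)) (O(V) = 1/(((2*V))*(-24 + V)) = (1/(2*V))/(-24 + V) = 1/(2*V*(-24 + V)))
O(10)*(-271) = ((½)/(10*(-24 + 10)))*(-271) = ((½)*(⅒)/(-14))*(-271) = ((½)*(⅒)*(-1/14))*(-271) = -1/280*(-271) = 271/280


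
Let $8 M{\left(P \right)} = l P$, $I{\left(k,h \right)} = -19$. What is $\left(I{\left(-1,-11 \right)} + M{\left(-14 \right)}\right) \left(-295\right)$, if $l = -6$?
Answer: $\frac{5015}{2} \approx 2507.5$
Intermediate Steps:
$M{\left(P \right)} = - \frac{3 P}{4}$ ($M{\left(P \right)} = \frac{\left(-6\right) P}{8} = - \frac{3 P}{4}$)
$\left(I{\left(-1,-11 \right)} + M{\left(-14 \right)}\right) \left(-295\right) = \left(-19 - - \frac{21}{2}\right) \left(-295\right) = \left(-19 + \frac{21}{2}\right) \left(-295\right) = \left(- \frac{17}{2}\right) \left(-295\right) = \frac{5015}{2}$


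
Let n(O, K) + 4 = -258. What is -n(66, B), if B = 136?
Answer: 262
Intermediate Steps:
n(O, K) = -262 (n(O, K) = -4 - 258 = -262)
-n(66, B) = -1*(-262) = 262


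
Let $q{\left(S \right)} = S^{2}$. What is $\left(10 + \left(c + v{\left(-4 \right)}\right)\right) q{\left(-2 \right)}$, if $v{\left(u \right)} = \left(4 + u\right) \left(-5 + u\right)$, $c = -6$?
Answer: $16$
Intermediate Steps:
$v{\left(u \right)} = \left(-5 + u\right) \left(4 + u\right)$
$\left(10 + \left(c + v{\left(-4 \right)}\right)\right) q{\left(-2 \right)} = \left(10 - 6\right) \left(-2\right)^{2} = \left(10 + \left(-6 + \left(-20 + 16 + 4\right)\right)\right) 4 = \left(10 + \left(-6 + 0\right)\right) 4 = \left(10 - 6\right) 4 = 4 \cdot 4 = 16$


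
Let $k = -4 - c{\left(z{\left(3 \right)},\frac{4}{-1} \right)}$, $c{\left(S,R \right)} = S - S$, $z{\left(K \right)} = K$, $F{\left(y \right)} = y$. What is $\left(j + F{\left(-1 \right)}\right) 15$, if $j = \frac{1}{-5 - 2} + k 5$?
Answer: $- \frac{2220}{7} \approx -317.14$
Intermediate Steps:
$c{\left(S,R \right)} = 0$
$k = -4$ ($k = -4 - 0 = -4 + 0 = -4$)
$j = - \frac{141}{7}$ ($j = \frac{1}{-5 - 2} - 20 = \frac{1}{-7} - 20 = - \frac{1}{7} - 20 = - \frac{141}{7} \approx -20.143$)
$\left(j + F{\left(-1 \right)}\right) 15 = \left(- \frac{141}{7} - 1\right) 15 = \left(- \frac{148}{7}\right) 15 = - \frac{2220}{7}$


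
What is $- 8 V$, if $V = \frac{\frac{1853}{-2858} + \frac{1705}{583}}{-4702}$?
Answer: $\frac{689562}{178057687} \approx 0.0038727$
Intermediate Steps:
$V = - \frac{344781}{712230748}$ ($V = \left(1853 \left(- \frac{1}{2858}\right) + 1705 \cdot \frac{1}{583}\right) \left(- \frac{1}{4702}\right) = \left(- \frac{1853}{2858} + \frac{155}{53}\right) \left(- \frac{1}{4702}\right) = \frac{344781}{151474} \left(- \frac{1}{4702}\right) = - \frac{344781}{712230748} \approx -0.00048409$)
$- 8 V = \left(-8\right) \left(- \frac{344781}{712230748}\right) = \frac{689562}{178057687}$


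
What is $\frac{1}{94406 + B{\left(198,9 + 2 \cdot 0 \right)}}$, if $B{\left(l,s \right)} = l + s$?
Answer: $\frac{1}{94613} \approx 1.0569 \cdot 10^{-5}$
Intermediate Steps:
$\frac{1}{94406 + B{\left(198,9 + 2 \cdot 0 \right)}} = \frac{1}{94406 + \left(198 + \left(9 + 2 \cdot 0\right)\right)} = \frac{1}{94406 + \left(198 + \left(9 + 0\right)\right)} = \frac{1}{94406 + \left(198 + 9\right)} = \frac{1}{94406 + 207} = \frac{1}{94613}$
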